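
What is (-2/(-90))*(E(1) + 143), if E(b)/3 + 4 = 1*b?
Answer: 134/45 ≈ 2.9778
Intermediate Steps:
E(b) = -12 + 3*b (E(b) = -12 + 3*(1*b) = -12 + 3*b)
(-2/(-90))*(E(1) + 143) = (-2/(-90))*((-12 + 3*1) + 143) = (-2*(-1/90))*((-12 + 3) + 143) = (-9 + 143)/45 = (1/45)*134 = 134/45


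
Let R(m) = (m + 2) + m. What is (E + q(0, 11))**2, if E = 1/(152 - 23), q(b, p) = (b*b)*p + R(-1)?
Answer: 1/16641 ≈ 6.0093e-5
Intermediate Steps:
R(m) = 2 + 2*m (R(m) = (2 + m) + m = 2 + 2*m)
q(b, p) = p*b**2 (q(b, p) = (b*b)*p + (2 + 2*(-1)) = b**2*p + (2 - 2) = p*b**2 + 0 = p*b**2)
E = 1/129 ≈ 0.0077519
(E + q(0, 11))**2 = (1/129 + 11*0**2)**2 = (1/129 + 11*0)**2 = (1/129 + 0)**2 = (1/129)**2 = 1/16641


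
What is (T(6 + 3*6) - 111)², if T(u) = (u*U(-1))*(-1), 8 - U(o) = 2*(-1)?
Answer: 123201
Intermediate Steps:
U(o) = 10 (U(o) = 8 - 2*(-1) = 8 - 1*(-2) = 8 + 2 = 10)
T(u) = -10*u (T(u) = (u*10)*(-1) = (10*u)*(-1) = -10*u)
(T(6 + 3*6) - 111)² = (-10*(6 + 3*6) - 111)² = (-10*(6 + 18) - 111)² = (-10*24 - 111)² = (-240 - 111)² = (-351)² = 123201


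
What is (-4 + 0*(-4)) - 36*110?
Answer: -3964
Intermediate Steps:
(-4 + 0*(-4)) - 36*110 = (-4 + 0) - 3960 = -4 - 3960 = -3964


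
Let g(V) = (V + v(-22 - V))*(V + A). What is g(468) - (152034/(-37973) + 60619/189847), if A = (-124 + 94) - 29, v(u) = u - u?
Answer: 1379927179108483/7209060131 ≈ 1.9142e+5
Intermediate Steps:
v(u) = 0
A = -59 (A = -30 - 29 = -59)
g(V) = V*(-59 + V) (g(V) = (V + 0)*(V - 59) = V*(-59 + V))
g(468) - (152034/(-37973) + 60619/189847) = 468*(-59 + 468) - (152034/(-37973) + 60619/189847) = 468*409 - (152034*(-1/37973) + 60619*(1/189847)) = 191412 - (-152034/37973 + 60619/189847) = 191412 - 1*(-26561313511/7209060131) = 191412 + 26561313511/7209060131 = 1379927179108483/7209060131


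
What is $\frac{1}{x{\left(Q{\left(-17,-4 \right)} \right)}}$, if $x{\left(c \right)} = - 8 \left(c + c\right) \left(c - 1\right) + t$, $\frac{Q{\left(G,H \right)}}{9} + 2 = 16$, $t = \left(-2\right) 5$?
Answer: $- \frac{1}{252010} \approx -3.9681 \cdot 10^{-6}$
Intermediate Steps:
$t = -10$
$Q{\left(G,H \right)} = 126$ ($Q{\left(G,H \right)} = -18 + 9 \cdot 16 = -18 + 144 = 126$)
$x{\left(c \right)} = -10 - 16 c \left(-1 + c\right)$ ($x{\left(c \right)} = - 8 \left(c + c\right) \left(c - 1\right) - 10 = - 8 \cdot 2 c \left(-1 + c\right) - 10 = - 16 c \left(-1 + c\right) - 10 = -10 - 16 c \left(-1 + c\right)$)
$\frac{1}{x{\left(Q{\left(-17,-4 \right)} \right)}} = \frac{1}{-10 - 16 \cdot 126^{2} + 16 \cdot 126} = \frac{1}{-10 - 254016 + 2016} = \frac{1}{-252010} = - \frac{1}{252010}$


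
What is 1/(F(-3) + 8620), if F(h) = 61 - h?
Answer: 1/8684 ≈ 0.00011515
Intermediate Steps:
1/(F(-3) + 8620) = 1/((61 - 1*(-3)) + 8620) = 1/((61 + 3) + 8620) = 1/(64 + 8620) = 1/8684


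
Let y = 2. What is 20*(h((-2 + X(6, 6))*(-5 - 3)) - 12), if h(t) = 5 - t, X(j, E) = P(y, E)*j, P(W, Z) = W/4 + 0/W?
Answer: 20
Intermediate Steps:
P(W, Z) = W/4 (P(W, Z) = W*(1/4) + 0 = W/4 + 0 = W/4)
X(j, E) = j/2 (X(j, E) = ((1/4)*2)*j = j/2)
20*(h((-2 + X(6, 6))*(-5 - 3)) - 12) = 20*((5 - (-2 + (1/2)*6)*(-5 - 3)) - 12) = 20*((5 - (-2 + 3)*(-8)) - 12) = 20*((5 - (-8)) - 12) = 20*((5 - 1*(-8)) - 12) = 20*((5 + 8) - 12) = 20*(13 - 12) = 20*1 = 20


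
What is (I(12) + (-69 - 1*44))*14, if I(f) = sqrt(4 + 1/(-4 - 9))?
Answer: -1582 + 14*sqrt(663)/13 ≈ -1554.3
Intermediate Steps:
I(f) = sqrt(663)/13 (I(f) = sqrt(4 + 1/(-13)) = sqrt(4 - 1/13) = sqrt(51/13) = sqrt(663)/13)
(I(12) + (-69 - 1*44))*14 = (sqrt(663)/13 + (-69 - 1*44))*14 = (sqrt(663)/13 + (-69 - 44))*14 = (sqrt(663)/13 - 113)*14 = (-113 + sqrt(663)/13)*14 = -1582 + 14*sqrt(663)/13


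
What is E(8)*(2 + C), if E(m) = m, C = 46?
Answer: 384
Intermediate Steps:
E(8)*(2 + C) = 8*(2 + 46) = 8*48 = 384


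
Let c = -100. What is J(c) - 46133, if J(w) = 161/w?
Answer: -4613461/100 ≈ -46135.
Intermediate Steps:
J(c) - 46133 = 161/(-100) - 46133 = 161*(-1/100) - 46133 = -161/100 - 46133 = -4613461/100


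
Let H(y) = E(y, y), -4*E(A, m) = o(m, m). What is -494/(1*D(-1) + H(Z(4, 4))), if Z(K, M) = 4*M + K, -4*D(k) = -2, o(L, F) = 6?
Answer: 494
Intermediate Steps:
D(k) = ½ (D(k) = -¼*(-2) = ½)
E(A, m) = -3/2 (E(A, m) = -¼*6 = -3/2)
Z(K, M) = K + 4*M
H(y) = -3/2
-494/(1*D(-1) + H(Z(4, 4))) = -494/(1*(½) - 3/2) = -494/(½ - 3/2) = -494/(-1) = -494*(-1) = 494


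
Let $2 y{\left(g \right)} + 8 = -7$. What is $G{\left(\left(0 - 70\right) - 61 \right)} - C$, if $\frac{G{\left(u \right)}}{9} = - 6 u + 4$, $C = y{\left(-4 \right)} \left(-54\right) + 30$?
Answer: $6675$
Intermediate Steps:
$y{\left(g \right)} = - \frac{15}{2}$ ($y{\left(g \right)} = -4 + \frac{1}{2} \left(-7\right) = -4 - \frac{7}{2} = - \frac{15}{2}$)
$C = 435$ ($C = \left(- \frac{15}{2}\right) \left(-54\right) + 30 = 405 + 30 = 435$)
$G{\left(u \right)} = 36 - 54 u$ ($G{\left(u \right)} = 9 \left(- 6 u + 4\right) = 9 \left(4 - 6 u\right) = 36 - 54 u$)
$G{\left(\left(0 - 70\right) - 61 \right)} - C = \left(36 - 54 \left(\left(0 - 70\right) - 61\right)\right) - 435 = \left(36 - 54 \left(-70 - 61\right)\right) - 435 = \left(36 - -7074\right) - 435 = \left(36 + 7074\right) - 435 = 7110 - 435 = 6675$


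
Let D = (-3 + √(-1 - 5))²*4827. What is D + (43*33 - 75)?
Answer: 15825 - 28962*I*√6 ≈ 15825.0 - 70942.0*I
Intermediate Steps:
D = 4827*(-3 + I*√6)² (D = (-3 + √(-6))²*4827 = (-3 + I*√6)²*4827 = 4827*(-3 + I*√6)² ≈ 14481.0 - 70942.0*I)
D + (43*33 - 75) = (14481 - 28962*I*√6) + (43*33 - 75) = (14481 - 28962*I*√6) + (1419 - 75) = (14481 - 28962*I*√6) + 1344 = 15825 - 28962*I*√6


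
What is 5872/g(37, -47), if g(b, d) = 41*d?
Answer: -5872/1927 ≈ -3.0472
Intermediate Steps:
5872/g(37, -47) = 5872/((41*(-47))) = 5872/(-1927) = 5872*(-1/1927) = -5872/1927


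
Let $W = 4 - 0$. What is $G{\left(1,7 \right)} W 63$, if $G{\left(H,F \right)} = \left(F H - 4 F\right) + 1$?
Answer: $-5040$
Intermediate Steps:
$W = 4$ ($W = 4 + 0 = 4$)
$G{\left(H,F \right)} = 1 - 4 F + F H$ ($G{\left(H,F \right)} = \left(- 4 F + F H\right) + 1 = 1 - 4 F + F H$)
$G{\left(1,7 \right)} W 63 = \left(1 - 28 + 7 \cdot 1\right) 4 \cdot 63 = \left(1 - 28 + 7\right) 4 \cdot 63 = \left(-20\right) 4 \cdot 63 = \left(-80\right) 63 = -5040$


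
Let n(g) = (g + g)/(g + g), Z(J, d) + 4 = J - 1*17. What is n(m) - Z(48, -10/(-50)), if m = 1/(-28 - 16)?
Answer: -26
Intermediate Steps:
Z(J, d) = -21 + J (Z(J, d) = -4 + (J - 1*17) = -4 + (J - 17) = -4 + (-17 + J) = -21 + J)
m = -1/44 (m = 1/(-44) = -1/44 ≈ -0.022727)
n(g) = 1 (n(g) = (2*g)/((2*g)) = (2*g)*(1/(2*g)) = 1)
n(m) - Z(48, -10/(-50)) = 1 - (-21 + 48) = 1 - 1*27 = 1 - 27 = -26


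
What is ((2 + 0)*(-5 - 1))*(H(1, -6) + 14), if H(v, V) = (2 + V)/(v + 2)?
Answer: -152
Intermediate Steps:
H(v, V) = (2 + V)/(2 + v)
((2 + 0)*(-5 - 1))*(H(1, -6) + 14) = ((2 + 0)*(-5 - 1))*((2 - 6)/(2 + 1) + 14) = (2*(-6))*(-4/3 + 14) = -12*((⅓)*(-4) + 14) = -12*(-4/3 + 14) = -12*38/3 = -152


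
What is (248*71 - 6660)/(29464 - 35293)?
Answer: -10948/5829 ≈ -1.8782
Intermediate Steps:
(248*71 - 6660)/(29464 - 35293) = (17608 - 6660)/(-5829) = 10948*(-1/5829) = -10948/5829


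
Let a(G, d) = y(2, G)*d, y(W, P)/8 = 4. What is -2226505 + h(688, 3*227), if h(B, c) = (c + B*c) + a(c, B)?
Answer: -1735280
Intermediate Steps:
y(W, P) = 32 (y(W, P) = 8*4 = 32)
a(G, d) = 32*d
h(B, c) = c + 32*B + B*c (h(B, c) = (c + B*c) + 32*B = c + 32*B + B*c)
-2226505 + h(688, 3*227) = -2226505 + (3*227 + 32*688 + 688*(3*227)) = -2226505 + (681 + 22016 + 688*681) = -2226505 + (681 + 22016 + 468528) = -2226505 + 491225 = -1735280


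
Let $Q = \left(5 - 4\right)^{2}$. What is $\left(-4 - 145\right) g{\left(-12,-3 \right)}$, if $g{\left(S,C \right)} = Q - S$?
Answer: $-1937$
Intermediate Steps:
$Q = 1$ ($Q = 1^{2} = 1$)
$g{\left(S,C \right)} = 1 - S$
$\left(-4 - 145\right) g{\left(-12,-3 \right)} = \left(-4 - 145\right) \left(1 - -12\right) = - 149 \left(1 + 12\right) = \left(-149\right) 13 = -1937$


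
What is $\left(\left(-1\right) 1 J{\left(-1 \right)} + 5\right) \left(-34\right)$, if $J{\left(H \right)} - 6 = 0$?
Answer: $34$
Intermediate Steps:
$J{\left(H \right)} = 6$ ($J{\left(H \right)} = 6 + 0 = 6$)
$\left(\left(-1\right) 1 J{\left(-1 \right)} + 5\right) \left(-34\right) = \left(\left(-1\right) 1 \cdot 6 + 5\right) \left(-34\right) = \left(\left(-1\right) 6 + 5\right) \left(-34\right) = \left(-6 + 5\right) \left(-34\right) = \left(-1\right) \left(-34\right) = 34$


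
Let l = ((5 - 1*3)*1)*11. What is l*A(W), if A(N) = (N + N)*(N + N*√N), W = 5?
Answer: 1100 + 1100*√5 ≈ 3559.7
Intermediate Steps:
A(N) = 2*N*(N + N^(3/2)) (A(N) = (2*N)*(N + N^(3/2)) = 2*N*(N + N^(3/2)))
l = 22 (l = ((5 - 3)*1)*11 = (2*1)*11 = 2*11 = 22)
l*A(W) = 22*(2*5² + 2*5^(5/2)) = 22*(2*25 + 2*(25*√5)) = 22*(50 + 50*√5) = 1100 + 1100*√5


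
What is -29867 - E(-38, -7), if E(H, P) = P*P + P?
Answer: -29909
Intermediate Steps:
E(H, P) = P + P**2 (E(H, P) = P**2 + P = P + P**2)
-29867 - E(-38, -7) = -29867 - (-7)*(1 - 7) = -29867 - (-7)*(-6) = -29867 - 1*42 = -29867 - 42 = -29909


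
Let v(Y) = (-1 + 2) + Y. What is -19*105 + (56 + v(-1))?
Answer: -1939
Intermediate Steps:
v(Y) = 1 + Y
-19*105 + (56 + v(-1)) = -19*105 + (56 + (1 - 1)) = -1995 + (56 + 0) = -1995 + 56 = -1939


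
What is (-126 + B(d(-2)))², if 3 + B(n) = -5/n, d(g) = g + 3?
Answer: 17956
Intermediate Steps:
d(g) = 3 + g
B(n) = -3 - 5/n
(-126 + B(d(-2)))² = (-126 + (-3 - 5/(3 - 2)))² = (-126 + (-3 - 5/1))² = (-126 + (-3 - 5*1))² = (-126 + (-3 - 5))² = (-126 - 8)² = (-134)² = 17956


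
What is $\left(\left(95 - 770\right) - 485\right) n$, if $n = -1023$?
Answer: $1186680$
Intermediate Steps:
$\left(\left(95 - 770\right) - 485\right) n = \left(\left(95 - 770\right) - 485\right) \left(-1023\right) = \left(-675 - 485\right) \left(-1023\right) = \left(-1160\right) \left(-1023\right) = 1186680$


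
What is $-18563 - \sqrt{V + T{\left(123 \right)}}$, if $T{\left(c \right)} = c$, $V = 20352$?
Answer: $-18563 - 15 \sqrt{91} \approx -18706.0$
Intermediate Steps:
$-18563 - \sqrt{V + T{\left(123 \right)}} = -18563 - \sqrt{20352 + 123} = -18563 - \sqrt{20475} = -18563 - 15 \sqrt{91}$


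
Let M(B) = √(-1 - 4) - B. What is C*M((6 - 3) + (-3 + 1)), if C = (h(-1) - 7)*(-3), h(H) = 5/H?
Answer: -36 + 36*I*√5 ≈ -36.0 + 80.498*I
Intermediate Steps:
M(B) = -B + I*√5 (M(B) = √(-5) - B = I*√5 - B = -B + I*√5)
C = 36 (C = (5/(-1) - 7)*(-3) = (5*(-1) - 7)*(-3) = (-5 - 7)*(-3) = -12*(-3) = 36)
C*M((6 - 3) + (-3 + 1)) = 36*(-((6 - 3) + (-3 + 1)) + I*√5) = 36*(-(3 - 2) + I*√5) = 36*(-1*1 + I*√5) = 36*(-1 + I*√5) = -36 + 36*I*√5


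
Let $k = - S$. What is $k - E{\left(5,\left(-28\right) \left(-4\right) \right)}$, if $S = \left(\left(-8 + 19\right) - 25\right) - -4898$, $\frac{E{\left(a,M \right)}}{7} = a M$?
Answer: $-8804$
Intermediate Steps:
$E{\left(a,M \right)} = 7 M a$ ($E{\left(a,M \right)} = 7 a M = 7 M a$)
$S = 4884$ ($S = \left(11 - 25\right) + 4898 = -14 + 4898 = 4884$)
$k = -4884$ ($k = \left(-1\right) 4884 = -4884$)
$k - E{\left(5,\left(-28\right) \left(-4\right) \right)} = -4884 - 7 \left(\left(-28\right) \left(-4\right)\right) 5 = -4884 - 7 \cdot 112 \cdot 5 = -4884 - 3920 = -8804$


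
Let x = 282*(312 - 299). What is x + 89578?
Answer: 93244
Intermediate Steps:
x = 3666 (x = 282*13 = 3666)
x + 89578 = 3666 + 89578 = 93244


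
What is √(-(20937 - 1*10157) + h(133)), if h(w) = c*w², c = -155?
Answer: 35*I*√2247 ≈ 1659.1*I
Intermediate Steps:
h(w) = -155*w²
√(-(20937 - 1*10157) + h(133)) = √(-(20937 - 1*10157) - 155*133²) = √(-(20937 - 10157) - 155*17689) = √(-1*10780 - 2741795) = √(-10780 - 2741795) = √(-2752575) = 35*I*√2247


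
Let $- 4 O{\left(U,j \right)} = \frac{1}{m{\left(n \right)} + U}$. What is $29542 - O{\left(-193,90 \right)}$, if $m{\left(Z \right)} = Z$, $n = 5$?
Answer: $\frac{22215583}{752} \approx 29542.0$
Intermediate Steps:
$O{\left(U,j \right)} = - \frac{1}{4 \left(5 + U\right)}$
$29542 - O{\left(-193,90 \right)} = 29542 - - \frac{1}{20 + 4 \left(-193\right)} = 29542 - - \frac{1}{20 - 772} = 29542 - - \frac{1}{-752} = 29542 - \left(-1\right) \left(- \frac{1}{752}\right) = 29542 - \frac{1}{752} = \frac{22215583}{752}$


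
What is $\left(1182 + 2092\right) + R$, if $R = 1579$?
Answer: $4853$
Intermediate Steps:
$\left(1182 + 2092\right) + R = \left(1182 + 2092\right) + 1579 = 3274 + 1579 = 4853$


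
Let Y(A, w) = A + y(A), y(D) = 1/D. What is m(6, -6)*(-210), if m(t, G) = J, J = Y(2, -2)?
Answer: -525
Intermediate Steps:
Y(A, w) = A + 1/A
J = 5/2 (J = 2 + 1/2 = 5/2 ≈ 2.5000)
m(t, G) = 5/2
m(6, -6)*(-210) = (5/2)*(-210) = -525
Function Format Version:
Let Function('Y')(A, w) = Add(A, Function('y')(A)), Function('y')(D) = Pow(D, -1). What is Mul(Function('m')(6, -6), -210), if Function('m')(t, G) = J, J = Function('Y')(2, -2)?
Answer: -525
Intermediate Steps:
Function('Y')(A, w) = Add(A, Pow(A, -1))
J = Rational(5, 2) (J = Add(2, Pow(2, -1)) = Add(2, Rational(1, 2)) = Rational(5, 2) ≈ 2.5000)
Function('m')(t, G) = Rational(5, 2)
Mul(Function('m')(6, -6), -210) = Mul(Rational(5, 2), -210) = -525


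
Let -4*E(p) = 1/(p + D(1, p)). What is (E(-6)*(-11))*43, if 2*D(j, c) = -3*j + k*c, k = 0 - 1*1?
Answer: -473/18 ≈ -26.278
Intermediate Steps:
k = -1 (k = 0 - 1 = -1)
D(j, c) = -3*j/2 - c/2 (D(j, c) = (-3*j - c)/2 = (-c - 3*j)/2 = -3*j/2 - c/2)
E(p) = -1/(4*(-3/2 + p/2)) (E(p) = -1/(4*(p + (-3/2*1 - p/2))) = -1/(4*(p + (-3/2 - p/2))) = -1/(4*(-3/2 + p/2)))
(E(-6)*(-11))*43 = (-1/(-6 + 2*(-6))*(-11))*43 = (-1/(-6 - 12)*(-11))*43 = (-1/(-18)*(-11))*43 = (-1*(-1/18)*(-11))*43 = ((1/18)*(-11))*43 = -11/18*43 = -473/18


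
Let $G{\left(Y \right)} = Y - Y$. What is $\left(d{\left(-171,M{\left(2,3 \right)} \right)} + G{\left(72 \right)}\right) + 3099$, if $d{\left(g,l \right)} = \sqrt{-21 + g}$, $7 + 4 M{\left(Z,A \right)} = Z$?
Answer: $3099 + 8 i \sqrt{3} \approx 3099.0 + 13.856 i$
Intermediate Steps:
$G{\left(Y \right)} = 0$
$M{\left(Z,A \right)} = - \frac{7}{4} + \frac{Z}{4}$
$\left(d{\left(-171,M{\left(2,3 \right)} \right)} + G{\left(72 \right)}\right) + 3099 = \left(\sqrt{-21 - 171} + 0\right) + 3099 = \left(\sqrt{-192} + 0\right) + 3099 = \left(8 i \sqrt{3} + 0\right) + 3099 = 8 i \sqrt{3} + 3099 = 3099 + 8 i \sqrt{3}$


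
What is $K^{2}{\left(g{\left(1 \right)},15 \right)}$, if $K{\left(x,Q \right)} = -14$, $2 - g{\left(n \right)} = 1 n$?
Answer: $196$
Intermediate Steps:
$g{\left(n \right)} = 2 - n$ ($g{\left(n \right)} = 2 - 1 n = 2 - n$)
$K^{2}{\left(g{\left(1 \right)},15 \right)} = \left(-14\right)^{2} = 196$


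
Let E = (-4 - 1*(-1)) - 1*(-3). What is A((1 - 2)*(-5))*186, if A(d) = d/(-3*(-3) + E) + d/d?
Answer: 868/3 ≈ 289.33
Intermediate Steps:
E = 0 (E = (-4 + 1) + 3 = -3 + 3 = 0)
A(d) = 1 + d/9 (A(d) = d/(-3*(-3) + 0) + d/d = d/(9 + 0) + 1 = d/9 + 1 = 1 + d/9)
A((1 - 2)*(-5))*186 = (1 + ((1 - 2)*(-5))/9)*186 = (1 + (-1*(-5))/9)*186 = (1 + (⅑)*5)*186 = (1 + 5/9)*186 = (14/9)*186 = 868/3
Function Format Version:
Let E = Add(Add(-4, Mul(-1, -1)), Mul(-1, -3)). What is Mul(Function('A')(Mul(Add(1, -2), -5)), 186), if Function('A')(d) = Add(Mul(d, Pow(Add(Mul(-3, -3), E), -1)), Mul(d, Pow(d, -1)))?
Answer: Rational(868, 3) ≈ 289.33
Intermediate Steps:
E = 0 (E = Add(Add(-4, 1), 3) = Add(-3, 3) = 0)
Function('A')(d) = Add(1, Mul(Rational(1, 9), d)) (Function('A')(d) = Add(Mul(d, Pow(Add(Mul(-3, -3), 0), -1)), Mul(d, Pow(d, -1))) = Add(Mul(d, Pow(Add(9, 0), -1)), 1) = Add(Mul(d, Pow(9, -1)), 1) = Add(Mul(d, Rational(1, 9)), 1) = Add(Mul(Rational(1, 9), d), 1) = Add(1, Mul(Rational(1, 9), d)))
Mul(Function('A')(Mul(Add(1, -2), -5)), 186) = Mul(Add(1, Mul(Rational(1, 9), Mul(Add(1, -2), -5))), 186) = Mul(Add(1, Mul(Rational(1, 9), Mul(-1, -5))), 186) = Mul(Add(1, Mul(Rational(1, 9), 5)), 186) = Mul(Add(1, Rational(5, 9)), 186) = Mul(Rational(14, 9), 186) = Rational(868, 3)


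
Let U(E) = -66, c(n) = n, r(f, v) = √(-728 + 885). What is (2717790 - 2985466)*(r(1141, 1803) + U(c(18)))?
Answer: 17666616 - 267676*√157 ≈ 1.4313e+7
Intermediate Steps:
r(f, v) = √157
(2717790 - 2985466)*(r(1141, 1803) + U(c(18))) = (2717790 - 2985466)*(√157 - 66) = -267676*(-66 + √157) = 17666616 - 267676*√157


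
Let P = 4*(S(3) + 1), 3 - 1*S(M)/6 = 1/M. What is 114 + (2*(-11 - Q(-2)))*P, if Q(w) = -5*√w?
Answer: -1382 + 680*I*√2 ≈ -1382.0 + 961.67*I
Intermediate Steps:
S(M) = 18 - 6/M
P = 68 (P = 4*((18 - 6/3) + 1) = 4*((18 - 6*⅓) + 1) = 4*((18 - 2) + 1) = 4*(16 + 1) = 4*17 = 68)
114 + (2*(-11 - Q(-2)))*P = 114 + (2*(-11 - (-5)*√(-2)))*68 = 114 + (2*(-11 - (-5)*I*√2))*68 = 114 + (2*(-11 + 5*I*√2))*68 = 114 + (-22 + 10*I*√2)*68 = 114 + (-1496 + 680*I*√2) = -1382 + 680*I*√2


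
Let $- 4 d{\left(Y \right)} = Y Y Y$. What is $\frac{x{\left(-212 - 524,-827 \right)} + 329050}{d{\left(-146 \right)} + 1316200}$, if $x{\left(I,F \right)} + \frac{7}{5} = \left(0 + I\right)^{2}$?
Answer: $\frac{1451241}{3490390} \approx 0.41578$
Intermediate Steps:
$x{\left(I,F \right)} = - \frac{7}{5} + I^{2}$ ($x{\left(I,F \right)} = - \frac{7}{5} + \left(0 + I\right)^{2} = - \frac{7}{5} + I^{2}$)
$d{\left(Y \right)} = - \frac{Y^{3}}{4}$ ($d{\left(Y \right)} = - \frac{Y Y Y}{4} = - \frac{Y^{2} Y}{4} = - \frac{Y^{3}}{4}$)
$\frac{x{\left(-212 - 524,-827 \right)} + 329050}{d{\left(-146 \right)} + 1316200} = \frac{\left(- \frac{7}{5} + \left(-212 - 524\right)^{2}\right) + 329050}{- \frac{\left(-146\right)^{3}}{4} + 1316200} = \frac{\left(- \frac{7}{5} + \left(-212 - 524\right)^{2}\right) + 329050}{\left(- \frac{1}{4}\right) \left(-3112136\right) + 1316200} = \frac{\left(- \frac{7}{5} + \left(-736\right)^{2}\right) + 329050}{778034 + 1316200} = \frac{\left(- \frac{7}{5} + 541696\right) + 329050}{2094234} = \left(\frac{2708473}{5} + 329050\right) \frac{1}{2094234} = \frac{4353723}{5} \cdot \frac{1}{2094234} = \frac{1451241}{3490390}$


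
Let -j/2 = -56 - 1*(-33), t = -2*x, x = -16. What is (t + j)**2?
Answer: 6084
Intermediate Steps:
t = 32 (t = -2*(-16) = 32)
j = 46 (j = -2*(-56 - 1*(-33)) = -2*(-56 + 33) = -2*(-23) = 46)
(t + j)**2 = (32 + 46)**2 = 78**2 = 6084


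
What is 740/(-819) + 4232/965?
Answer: 2751908/790335 ≈ 3.4820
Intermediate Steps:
740/(-819) + 4232/965 = 740*(-1/819) + 4232*(1/965) = -740/819 + 4232/965 = 2751908/790335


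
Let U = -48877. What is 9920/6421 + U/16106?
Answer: -154067697/103416626 ≈ -1.4898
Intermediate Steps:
9920/6421 + U/16106 = 9920/6421 - 48877/16106 = -154067697/103416626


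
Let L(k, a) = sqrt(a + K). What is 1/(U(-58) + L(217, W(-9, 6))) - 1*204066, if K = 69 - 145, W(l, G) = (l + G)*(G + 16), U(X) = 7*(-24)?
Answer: -2894268162/14183 - I*sqrt(142)/28366 ≈ -2.0407e+5 - 0.00042009*I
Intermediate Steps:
U(X) = -168
W(l, G) = (16 + G)*(G + l) (W(l, G) = (G + l)*(16 + G) = (16 + G)*(G + l))
K = -76
L(k, a) = sqrt(-76 + a) (L(k, a) = sqrt(a - 76) = sqrt(-76 + a))
1/(U(-58) + L(217, W(-9, 6))) - 1*204066 = 1/(-168 + sqrt(-76 + (6**2 + 16*6 + 16*(-9) + 6*(-9)))) - 1*204066 = 1/(-168 + sqrt(-76 + (36 + 96 - 144 - 54))) - 204066 = 1/(-168 + sqrt(-76 - 66)) - 204066 = 1/(-168 + sqrt(-142)) - 204066 = 1/(-168 + I*sqrt(142)) - 204066 = -204066 + 1/(-168 + I*sqrt(142))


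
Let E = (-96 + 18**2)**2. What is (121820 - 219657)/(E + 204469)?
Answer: -97837/256453 ≈ -0.38150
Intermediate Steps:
E = 51984 (E = (-96 + 324)**2 = 228**2 = 51984)
(121820 - 219657)/(E + 204469) = (121820 - 219657)/(51984 + 204469) = -97837/256453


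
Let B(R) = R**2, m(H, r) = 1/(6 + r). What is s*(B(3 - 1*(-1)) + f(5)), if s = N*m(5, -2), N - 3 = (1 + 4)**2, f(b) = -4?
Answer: 84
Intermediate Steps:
N = 28 (N = 3 + (1 + 4)**2 = 3 + 5**2 = 3 + 25 = 28)
s = 7 (s = 28/(6 - 2) = 28/4 = 28*(1/4) = 7)
s*(B(3 - 1*(-1)) + f(5)) = 7*((3 - 1*(-1))**2 - 4) = 7*((3 + 1)**2 - 4) = 7*(4**2 - 4) = 7*(16 - 4) = 7*12 = 84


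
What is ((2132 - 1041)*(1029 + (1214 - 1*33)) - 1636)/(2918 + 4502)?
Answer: 1204737/3710 ≈ 324.73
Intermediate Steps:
((2132 - 1041)*(1029 + (1214 - 1*33)) - 1636)/(2918 + 4502) = (1091*(1029 + (1214 - 33)) - 1636)/7420 = (1091*(1029 + 1181) - 1636)*(1/7420) = (1091*2210 - 1636)*(1/7420) = (2411110 - 1636)*(1/7420) = 2409474*(1/7420) = 1204737/3710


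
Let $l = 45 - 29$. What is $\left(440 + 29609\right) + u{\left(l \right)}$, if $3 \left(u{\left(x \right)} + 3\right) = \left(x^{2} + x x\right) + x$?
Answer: $30222$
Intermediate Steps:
$l = 16$
$u{\left(x \right)} = -3 + \frac{x}{3} + \frac{2 x^{2}}{3}$ ($u{\left(x \right)} = -3 + \frac{\left(x^{2} + x x\right) + x}{3} = -3 + \frac{\left(x^{2} + x^{2}\right) + x}{3} = -3 + \frac{2 x^{2} + x}{3} = -3 + \frac{x + 2 x^{2}}{3} = -3 + \left(\frac{x}{3} + \frac{2 x^{2}}{3}\right) = -3 + \frac{x}{3} + \frac{2 x^{2}}{3}$)
$\left(440 + 29609\right) + u{\left(l \right)} = \left(440 + 29609\right) + \left(-3 + \frac{1}{3} \cdot 16 + \frac{2 \cdot 16^{2}}{3}\right) = 30049 + \left(-3 + \frac{16}{3} + \frac{2}{3} \cdot 256\right) = 30049 + \left(-3 + \frac{16}{3} + \frac{512}{3}\right) = 30049 + 173 = 30222$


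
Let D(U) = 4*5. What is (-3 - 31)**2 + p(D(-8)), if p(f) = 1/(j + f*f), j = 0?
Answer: 462401/400 ≈ 1156.0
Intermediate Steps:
D(U) = 20
p(f) = f**(-2) (p(f) = 1/(0 + f*f) = 1/(0 + f**2) = 1/(f**2) = f**(-2))
(-3 - 31)**2 + p(D(-8)) = (-3 - 31)**2 + 20**(-2) = (-34)**2 + 1/400 = 1156 + 1/400 = 462401/400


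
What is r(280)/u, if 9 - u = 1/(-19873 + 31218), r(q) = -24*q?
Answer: -9529800/12763 ≈ -746.67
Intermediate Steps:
u = 102104/11345 (u = 9 - 1/(-19873 + 31218) = 9 - 1/11345 = 102104/11345 ≈ 8.9999)
r(280)/u = (-24*280)/(102104/11345) = -6720*11345/102104 = -9529800/12763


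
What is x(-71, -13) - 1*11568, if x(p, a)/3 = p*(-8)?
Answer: -9864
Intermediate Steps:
x(p, a) = -24*p (x(p, a) = 3*(p*(-8)) = 3*(-8*p) = -24*p)
x(-71, -13) - 1*11568 = -24*(-71) - 1*11568 = 1704 - 11568 = -9864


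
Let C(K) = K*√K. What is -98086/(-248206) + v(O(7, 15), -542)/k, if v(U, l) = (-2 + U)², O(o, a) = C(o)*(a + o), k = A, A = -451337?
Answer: 1531836843/56012275711 + 616*√7/451337 ≈ 0.030959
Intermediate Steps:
C(K) = K^(3/2)
k = -451337
O(o, a) = o^(3/2)*(a + o)
-98086/(-248206) + v(O(7, 15), -542)/k = -98086/(-248206) + (-2 + 7^(3/2)*(15 + 7))²/(-451337) = -98086*(-1/248206) + (-2 + (7*√7)*22)²*(-1/451337) = 49043/124103 + (-2 + 154*√7)²*(-1/451337) = 49043/124103 - (-2 + 154*√7)²/451337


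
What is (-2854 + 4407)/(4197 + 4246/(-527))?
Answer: 818431/2207573 ≈ 0.37074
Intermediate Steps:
(-2854 + 4407)/(4197 + 4246/(-527)) = 1553/(4197 + 4246*(-1/527)) = 1553/(4197 - 4246/527) = 1553/(2207573/527) = 1553*(527/2207573) = 818431/2207573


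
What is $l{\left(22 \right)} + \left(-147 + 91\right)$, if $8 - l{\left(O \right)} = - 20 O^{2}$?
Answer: $9632$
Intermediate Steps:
$l{\left(O \right)} = 8 + 20 O^{2}$ ($l{\left(O \right)} = 8 - - 20 O^{2} = 8 + 20 O^{2}$)
$l{\left(22 \right)} + \left(-147 + 91\right) = \left(8 + 20 \cdot 22^{2}\right) + \left(-147 + 91\right) = \left(8 + 20 \cdot 484\right) - 56 = \left(8 + 9680\right) - 56 = 9688 - 56 = 9632$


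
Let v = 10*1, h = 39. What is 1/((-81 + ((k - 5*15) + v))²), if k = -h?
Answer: 1/34225 ≈ 2.9218e-5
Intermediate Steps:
v = 10
k = -39 (k = -1*39 = -39)
1/((-81 + ((k - 5*15) + v))²) = 1/((-81 + ((-39 - 5*15) + 10))²) = 1/((-81 + ((-39 - 75) + 10))²) = 1/((-81 + (-114 + 10))²) = 1/((-81 - 104)²) = 1/((-185)²) = 1/34225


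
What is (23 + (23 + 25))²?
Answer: 5041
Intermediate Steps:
(23 + (23 + 25))² = (23 + 48)² = 71² = 5041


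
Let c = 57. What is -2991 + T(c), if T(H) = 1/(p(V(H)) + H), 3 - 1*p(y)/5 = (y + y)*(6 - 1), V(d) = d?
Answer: -8308999/2778 ≈ -2991.0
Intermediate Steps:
p(y) = 15 - 50*y (p(y) = 15 - 5*(y + y)*(6 - 1) = 15 - 5*2*y*5 = 15 - 50*y)
T(H) = 1/(15 - 49*H) (T(H) = 1/((15 - 50*H) + H) = 1/(15 - 49*H))
-2991 + T(c) = -2991 - 1/(-15 + 49*57) = -2991 - 1/(-15 + 2793) = -2991 - 1/2778 = -8308999/2778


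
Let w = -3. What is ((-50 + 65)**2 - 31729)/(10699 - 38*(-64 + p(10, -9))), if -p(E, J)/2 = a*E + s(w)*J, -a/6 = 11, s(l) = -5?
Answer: 31504/33609 ≈ 0.93737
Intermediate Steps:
a = -66 (a = -6*11 = -66)
p(E, J) = 10*J + 132*E (p(E, J) = -2*(-66*E - 5*J) = 10*J + 132*E)
((-50 + 65)**2 - 31729)/(10699 - 38*(-64 + p(10, -9))) = ((-50 + 65)**2 - 31729)/(10699 - 38*(-64 + (10*(-9) + 132*10))) = (15**2 - 31729)/(10699 - 38*(-64 + (-90 + 1320))) = (225 - 31729)/(10699 - 38*(-64 + 1230)) = -31504/(10699 - 38*1166) = -31504/(10699 - 44308) = -31504/(-33609) = -31504*(-1/33609) = 31504/33609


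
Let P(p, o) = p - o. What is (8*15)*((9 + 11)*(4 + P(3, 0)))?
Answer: 16800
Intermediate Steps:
(8*15)*((9 + 11)*(4 + P(3, 0))) = (8*15)*((9 + 11)*(4 + (3 - 1*0))) = 120*(20*(4 + (3 + 0))) = 120*(20*(4 + 3)) = 120*(20*7) = 120*140 = 16800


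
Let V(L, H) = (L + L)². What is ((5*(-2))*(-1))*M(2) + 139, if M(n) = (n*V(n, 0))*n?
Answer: 779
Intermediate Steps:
V(L, H) = 4*L² (V(L, H) = (2*L)² = 4*L²)
M(n) = 4*n⁴ (M(n) = (n*(4*n²))*n = (4*n³)*n = 4*n⁴)
((5*(-2))*(-1))*M(2) + 139 = ((5*(-2))*(-1))*(4*2⁴) + 139 = (-10*(-1))*(4*16) + 139 = 10*64 + 139 = 640 + 139 = 779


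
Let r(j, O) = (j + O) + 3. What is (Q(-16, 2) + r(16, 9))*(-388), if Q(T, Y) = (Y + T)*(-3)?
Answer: -27160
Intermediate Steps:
r(j, O) = 3 + O + j (r(j, O) = (O + j) + 3 = 3 + O + j)
Q(T, Y) = -3*T - 3*Y (Q(T, Y) = (T + Y)*(-3) = -3*T - 3*Y)
(Q(-16, 2) + r(16, 9))*(-388) = ((-3*(-16) - 3*2) + (3 + 9 + 16))*(-388) = ((48 - 6) + 28)*(-388) = (42 + 28)*(-388) = 70*(-388) = -27160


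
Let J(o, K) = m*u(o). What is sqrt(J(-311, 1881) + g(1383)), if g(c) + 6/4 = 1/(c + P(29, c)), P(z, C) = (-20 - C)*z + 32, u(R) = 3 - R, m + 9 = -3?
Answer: I*sqrt(1453415533490)/19636 ≈ 61.396*I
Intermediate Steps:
m = -12 (m = -9 - 3 = -12)
P(z, C) = 32 + z*(-20 - C) (P(z, C) = z*(-20 - C) + 32 = 32 + z*(-20 - C))
J(o, K) = -36 + 12*o (J(o, K) = -12*(3 - o) = -36 + 12*o)
g(c) = -3/2 + 1/(-548 - 28*c) (g(c) = -3/2 + 1/(c + (32 - 20*29 - 1*c*29)) = -3/2 + 1/(c + (32 - 580 - 29*c)) = -3/2 + 1/(c + (-548 - 29*c)) = -3/2 + 1/(-548 - 28*c))
sqrt(J(-311, 1881) + g(1383)) = sqrt((-36 + 12*(-311)) + (-823 - 42*1383)/(4*(137 + 7*1383))) = sqrt((-36 - 3732) + (-823 - 58086)/(4*(137 + 9681))) = sqrt(-3768 + (1/4)*(-58909)/9818) = sqrt(-3768 + (1/4)*(1/9818)*(-58909)) = sqrt(-3768 - 58909/39272) = sqrt(-148035805/39272) = I*sqrt(1453415533490)/19636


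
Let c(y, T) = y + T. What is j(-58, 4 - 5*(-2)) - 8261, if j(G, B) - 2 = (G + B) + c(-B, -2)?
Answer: -8319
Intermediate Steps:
c(y, T) = T + y
j(G, B) = G (j(G, B) = 2 + ((G + B) + (-2 - B)) = 2 + ((B + G) + (-2 - B)) = 2 + (-2 + G) = G)
j(-58, 4 - 5*(-2)) - 8261 = -58 - 8261 = -8319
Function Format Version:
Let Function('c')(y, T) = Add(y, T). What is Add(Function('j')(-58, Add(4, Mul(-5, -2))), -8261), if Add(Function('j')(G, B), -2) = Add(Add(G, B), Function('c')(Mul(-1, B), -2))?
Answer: -8319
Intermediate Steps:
Function('c')(y, T) = Add(T, y)
Function('j')(G, B) = G (Function('j')(G, B) = Add(2, Add(Add(G, B), Add(-2, Mul(-1, B)))) = Add(2, Add(Add(B, G), Add(-2, Mul(-1, B)))) = Add(2, Add(-2, G)) = G)
Add(Function('j')(-58, Add(4, Mul(-5, -2))), -8261) = Add(-58, -8261) = -8319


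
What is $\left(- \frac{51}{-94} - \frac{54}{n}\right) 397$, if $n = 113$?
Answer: $\frac{272739}{10622} \approx 25.677$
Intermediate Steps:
$\left(- \frac{51}{-94} - \frac{54}{n}\right) 397 = \left(- \frac{51}{-94} - \frac{54}{113}\right) 397 = \left(\left(-51\right) \left(- \frac{1}{94}\right) - \frac{54}{113}\right) 397 = \left(\frac{51}{94} - \frac{54}{113}\right) 397 = \frac{687}{10622} \cdot 397 = \frac{272739}{10622}$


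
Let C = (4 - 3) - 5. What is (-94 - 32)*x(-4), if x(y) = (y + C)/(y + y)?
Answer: -126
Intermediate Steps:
C = -4 (C = 1 - 5 = -4)
x(y) = (-4 + y)/(2*y) (x(y) = (y - 4)/(y + y) = (-4 + y)/((2*y)) = (-4 + y)*(1/(2*y)) = (-4 + y)/(2*y))
(-94 - 32)*x(-4) = (-94 - 32)*((½)*(-4 - 4)/(-4)) = -63*(-1)*(-8)/4 = -126*1 = -126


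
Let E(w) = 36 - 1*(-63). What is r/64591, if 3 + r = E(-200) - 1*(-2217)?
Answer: 2313/64591 ≈ 0.035810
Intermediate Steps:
E(w) = 99 (E(w) = 36 + 63 = 99)
r = 2313 (r = -3 + (99 - 1*(-2217)) = -3 + (99 + 2217) = -3 + 2316 = 2313)
r/64591 = 2313/64591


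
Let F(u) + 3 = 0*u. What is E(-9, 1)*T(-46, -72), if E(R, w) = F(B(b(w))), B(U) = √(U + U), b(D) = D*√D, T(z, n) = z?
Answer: 138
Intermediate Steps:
b(D) = D^(3/2)
B(U) = √2*√U (B(U) = √(2*U) = √2*√U)
F(u) = -3 (F(u) = -3 + 0*u = -3 + 0 = -3)
E(R, w) = -3
E(-9, 1)*T(-46, -72) = -3*(-46) = 138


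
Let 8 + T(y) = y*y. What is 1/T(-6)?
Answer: 1/28 ≈ 0.035714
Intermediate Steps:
T(y) = -8 + y² (T(y) = -8 + y*y = -8 + y²)
1/T(-6) = 1/(-8 + (-6)²) = 1/(-8 + 36) = 1/28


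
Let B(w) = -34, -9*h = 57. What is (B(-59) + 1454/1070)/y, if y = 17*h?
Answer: 52389/172805 ≈ 0.30317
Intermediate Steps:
h = -19/3 (h = -⅑*57 = -19/3 ≈ -6.3333)
y = -323/3 (y = 17*(-19/3) = -323/3 ≈ -107.67)
(B(-59) + 1454/1070)/y = (-34 + 1454/1070)/(-323/3) = (-34 + 1454*(1/1070))*(-3/323) = (-34 + 727/535)*(-3/323) = -17463/535*(-3/323) = 52389/172805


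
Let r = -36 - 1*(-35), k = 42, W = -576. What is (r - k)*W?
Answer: 24768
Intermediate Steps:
r = -1 (r = -36 + 35 = -1)
(r - k)*W = (-1 - 1*42)*(-576) = (-1 - 42)*(-576) = -43*(-576) = 24768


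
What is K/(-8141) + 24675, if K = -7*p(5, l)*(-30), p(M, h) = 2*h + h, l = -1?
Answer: 28697115/1163 ≈ 24675.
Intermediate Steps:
p(M, h) = 3*h
K = -630 (K = -21*(-1)*(-30) = -7*(-3)*(-30) = 21*(-30) = -630)
K/(-8141) + 24675 = -630/(-8141) + 24675 = -630*(-1/8141) + 24675 = 90/1163 + 24675 = 28697115/1163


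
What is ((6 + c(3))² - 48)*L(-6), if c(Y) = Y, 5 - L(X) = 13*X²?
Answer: -15279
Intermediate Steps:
L(X) = 5 - 13*X²
((6 + c(3))² - 48)*L(-6) = ((6 + 3)² - 48)*(5 - 13*(-6)²) = (9² - 48)*(5 - 13*36) = (81 - 48)*(5 - 468) = 33*(-463) = -15279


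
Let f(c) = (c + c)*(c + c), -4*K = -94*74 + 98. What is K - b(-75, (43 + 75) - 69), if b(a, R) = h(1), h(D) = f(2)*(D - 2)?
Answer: 3461/2 ≈ 1730.5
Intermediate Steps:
K = 3429/2 (K = -(-94*74 + 98)/4 = -(-6956 + 98)/4 = -¼*(-6858) = 3429/2 ≈ 1714.5)
f(c) = 4*c² (f(c) = (2*c)*(2*c) = 4*c²)
h(D) = -32 + 16*D (h(D) = (4*2²)*(D - 2) = (4*4)*(-2 + D) = 16*(-2 + D) = -32 + 16*D)
b(a, R) = -16 (b(a, R) = -32 + 16*1 = -32 + 16 = -16)
K - b(-75, (43 + 75) - 69) = 3429/2 - 1*(-16) = 3429/2 + 16 = 3461/2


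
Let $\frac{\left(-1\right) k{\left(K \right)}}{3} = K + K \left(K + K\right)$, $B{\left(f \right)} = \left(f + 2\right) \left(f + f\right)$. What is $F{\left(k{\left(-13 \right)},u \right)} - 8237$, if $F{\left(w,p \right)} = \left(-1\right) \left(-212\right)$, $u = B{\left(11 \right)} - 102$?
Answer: $-8025$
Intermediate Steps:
$B{\left(f \right)} = 2 f \left(2 + f\right)$ ($B{\left(f \right)} = \left(2 + f\right) 2 f = 2 f \left(2 + f\right)$)
$k{\left(K \right)} = - 6 K^{2} - 3 K$ ($k{\left(K \right)} = - 3 \left(K + K \left(K + K\right)\right) = - 3 \left(K + K 2 K\right) = - 3 \left(K + 2 K^{2}\right) = - 6 K^{2} - 3 K$)
$u = 184$ ($u = 2 \cdot 11 \left(2 + 11\right) - 102 = 2 \cdot 11 \cdot 13 - 102 = 286 - 102 = 184$)
$F{\left(w,p \right)} = 212$
$F{\left(k{\left(-13 \right)},u \right)} - 8237 = 212 - 8237 = -8025$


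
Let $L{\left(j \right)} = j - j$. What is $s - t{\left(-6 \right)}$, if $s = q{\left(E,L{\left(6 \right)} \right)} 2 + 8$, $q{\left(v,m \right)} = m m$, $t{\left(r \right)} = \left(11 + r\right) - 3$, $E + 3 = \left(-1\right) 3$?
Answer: $6$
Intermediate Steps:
$E = -6$ ($E = -3 - 3 = -6$)
$L{\left(j \right)} = 0$
$t{\left(r \right)} = 8 + r$
$q{\left(v,m \right)} = m^{2}$
$s = 8$ ($s = 0^{2} \cdot 2 + 8 = 0 \cdot 2 + 8 = 0 + 8 = 8$)
$s - t{\left(-6 \right)} = 8 - \left(8 - 6\right) = 8 - 2 = 6$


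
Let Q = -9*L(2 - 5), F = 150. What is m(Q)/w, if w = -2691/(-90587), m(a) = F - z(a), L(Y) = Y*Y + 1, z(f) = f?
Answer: 7246960/897 ≈ 8079.1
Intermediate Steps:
L(Y) = 1 + Y² (L(Y) = Y² + 1 = 1 + Y²)
Q = -90 (Q = -9*(1 + (2 - 5)²) = -9*(1 + (-3)²) = -9*(1 + 9) = -9*10 = -90)
m(a) = 150 - a
w = 2691/90587 (w = -2691*(-1/90587) = 2691/90587 ≈ 0.029706)
m(Q)/w = (150 - 1*(-90))/(2691/90587) = (150 + 90)*(90587/2691) = 240*(90587/2691) = 7246960/897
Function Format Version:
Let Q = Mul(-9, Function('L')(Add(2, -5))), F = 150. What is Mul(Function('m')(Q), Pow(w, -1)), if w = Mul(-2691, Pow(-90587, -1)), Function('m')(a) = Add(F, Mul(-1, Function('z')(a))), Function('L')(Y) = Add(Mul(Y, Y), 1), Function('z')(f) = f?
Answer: Rational(7246960, 897) ≈ 8079.1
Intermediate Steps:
Function('L')(Y) = Add(1, Pow(Y, 2)) (Function('L')(Y) = Add(Pow(Y, 2), 1) = Add(1, Pow(Y, 2)))
Q = -90 (Q = Mul(-9, Add(1, Pow(Add(2, -5), 2))) = Mul(-9, Add(1, Pow(-3, 2))) = Mul(-9, Add(1, 9)) = Mul(-9, 10) = -90)
Function('m')(a) = Add(150, Mul(-1, a))
w = Rational(2691, 90587) (w = Mul(-2691, Rational(-1, 90587)) = Rational(2691, 90587) ≈ 0.029706)
Mul(Function('m')(Q), Pow(w, -1)) = Mul(Add(150, Mul(-1, -90)), Pow(Rational(2691, 90587), -1)) = Mul(Add(150, 90), Rational(90587, 2691)) = Mul(240, Rational(90587, 2691)) = Rational(7246960, 897)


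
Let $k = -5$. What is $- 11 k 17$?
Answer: $935$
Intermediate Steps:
$- 11 k 17 = \left(-11\right) \left(-5\right) 17 = 55 \cdot 17 = 935$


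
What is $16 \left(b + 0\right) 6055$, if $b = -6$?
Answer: $-581280$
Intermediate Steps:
$16 \left(b + 0\right) 6055 = 16 \left(-6 + 0\right) 6055 = 16 \left(-6\right) 6055 = \left(-96\right) 6055 = -581280$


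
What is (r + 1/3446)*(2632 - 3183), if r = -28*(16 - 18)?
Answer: -106330327/3446 ≈ -30856.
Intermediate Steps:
r = 56 (r = -28*(-2) = 56)
(r + 1/3446)*(2632 - 3183) = (56 + 1/3446)*(2632 - 3183) = (56 + 1/3446)*(-551) = (192977/3446)*(-551) = -106330327/3446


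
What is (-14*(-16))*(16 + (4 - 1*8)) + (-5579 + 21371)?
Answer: 18480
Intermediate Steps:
(-14*(-16))*(16 + (4 - 1*8)) + (-5579 + 21371) = 224*(16 + (4 - 8)) + 15792 = 224*(16 - 4) + 15792 = 224*12 + 15792 = 2688 + 15792 = 18480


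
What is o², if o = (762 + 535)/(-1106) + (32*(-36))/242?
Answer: 630424884049/17909398276 ≈ 35.201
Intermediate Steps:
o = -793993/133826 (o = 1297*(-1/1106) - 1152*1/242 = -1297/1106 - 576/121 = -793993/133826 ≈ -5.9330)
o² = (-793993/133826)² = 630424884049/17909398276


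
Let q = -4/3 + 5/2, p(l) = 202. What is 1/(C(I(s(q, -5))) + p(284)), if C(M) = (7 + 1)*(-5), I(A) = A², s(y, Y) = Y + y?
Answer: 1/162 ≈ 0.0061728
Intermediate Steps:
q = 7/6 (q = -4*⅓ + 5*(½) = -4/3 + 5/2 = 7/6 ≈ 1.1667)
C(M) = -40 (C(M) = 8*(-5) = -40)
1/(C(I(s(q, -5))) + p(284)) = 1/(-40 + 202) = 1/162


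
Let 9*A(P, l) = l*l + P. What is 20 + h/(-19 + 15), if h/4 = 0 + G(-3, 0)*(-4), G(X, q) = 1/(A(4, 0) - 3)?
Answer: 424/23 ≈ 18.435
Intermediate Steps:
A(P, l) = P/9 + l²/9 (A(P, l) = (l*l + P)/9 = (l² + P)/9 = (P + l²)/9 = P/9 + l²/9)
G(X, q) = -9/23 (G(X, q) = 1/(((⅑)*4 + (⅑)*0²) - 3) = 1/((4/9 + (⅑)*0) - 3) = 1/((4/9 + 0) - 3) = 1/(4/9 - 3) = 1/(-23/9) = -9/23)
h = 144/23 (h = 4*(0 - 9/23*(-4)) = 4*(0 + 36/23) = 4*(36/23) = 144/23 ≈ 6.2609)
20 + h/(-19 + 15) = 20 + 144/(23*(-19 + 15)) = 20 + (144/23)/(-4) = 20 + (144/23)*(-¼) = 20 - 36/23 = 424/23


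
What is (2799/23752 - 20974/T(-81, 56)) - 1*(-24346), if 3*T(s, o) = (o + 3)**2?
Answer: 2011459834327/82680712 ≈ 24328.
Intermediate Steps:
T(s, o) = (3 + o)**2/3 (T(s, o) = (o + 3)**2/3 = (3 + o)**2/3)
(2799/23752 - 20974/T(-81, 56)) - 1*(-24346) = (2799/23752 - 20974*3/(3 + 56)**2) - 1*(-24346) = (2799*(1/23752) - 20974/((1/3)*59**2)) + 24346 = (2799/23752 - 20974/((1/3)*3481)) + 24346 = (2799/23752 - 20974/3481/3) + 24346 = (2799/23752 - 20974*3/3481) + 24346 = (2799/23752 - 62922/3481) + 24346 = -1484780025/82680712 + 24346 = 2011459834327/82680712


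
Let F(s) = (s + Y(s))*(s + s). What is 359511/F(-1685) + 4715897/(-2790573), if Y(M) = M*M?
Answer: -45096814519980403/26684881660115400 ≈ -1.6900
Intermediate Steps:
Y(M) = M**2
F(s) = 2*s*(s + s**2) (F(s) = (s + s**2)*(s + s) = (s + s**2)*(2*s) = 2*s*(s + s**2))
359511/F(-1685) + 4715897/(-2790573) = 359511/((2*(-1685)**2*(1 - 1685))) + 4715897/(-2790573) = 359511/((2*2839225*(-1684))) + 4715897*(-1/2790573) = 359511/(-9562509800) - 4715897/2790573 = 359511*(-1/9562509800) - 4715897/2790573 = -359511/9562509800 - 4715897/2790573 = -45096814519980403/26684881660115400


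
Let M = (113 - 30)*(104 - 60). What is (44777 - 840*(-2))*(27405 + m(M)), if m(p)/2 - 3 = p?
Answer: 1612754755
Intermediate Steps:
M = 3652 (M = 83*44 = 3652)
m(p) = 6 + 2*p
(44777 - 840*(-2))*(27405 + m(M)) = (44777 - 840*(-2))*(27405 + (6 + 2*3652)) = (44777 + 1680)*(27405 + (6 + 7304)) = 46457*(27405 + 7310) = 46457*34715 = 1612754755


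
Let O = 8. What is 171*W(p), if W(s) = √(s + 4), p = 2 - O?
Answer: 171*I*√2 ≈ 241.83*I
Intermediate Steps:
p = -6 (p = 2 - 1*8 = 2 - 8 = -6)
W(s) = √(4 + s)
171*W(p) = 171*√(4 - 6) = 171*√(-2) = 171*(I*√2) = 171*I*√2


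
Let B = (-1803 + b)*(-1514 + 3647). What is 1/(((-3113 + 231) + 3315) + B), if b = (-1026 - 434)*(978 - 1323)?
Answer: 1/1070546734 ≈ 9.3410e-10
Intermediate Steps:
b = 503700 (b = -1460*(-345) = 503700)
B = 1070546301 (B = (-1803 + 503700)*(-1514 + 3647) = 501897*2133 = 1070546301)
1/(((-3113 + 231) + 3315) + B) = 1/(((-3113 + 231) + 3315) + 1070546301) = 1/((-2882 + 3315) + 1070546301) = 1/(433 + 1070546301) = 1/1070546734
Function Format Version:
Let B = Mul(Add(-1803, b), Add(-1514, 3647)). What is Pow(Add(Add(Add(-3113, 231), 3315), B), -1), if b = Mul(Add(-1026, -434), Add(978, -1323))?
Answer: Rational(1, 1070546734) ≈ 9.3410e-10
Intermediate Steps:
b = 503700 (b = Mul(-1460, -345) = 503700)
B = 1070546301 (B = Mul(Add(-1803, 503700), Add(-1514, 3647)) = Mul(501897, 2133) = 1070546301)
Pow(Add(Add(Add(-3113, 231), 3315), B), -1) = Pow(Add(Add(Add(-3113, 231), 3315), 1070546301), -1) = Pow(Add(Add(-2882, 3315), 1070546301), -1) = Pow(Add(433, 1070546301), -1) = Pow(1070546734, -1) = Rational(1, 1070546734)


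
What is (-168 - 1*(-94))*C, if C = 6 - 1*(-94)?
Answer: -7400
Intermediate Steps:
C = 100 (C = 6 + 94 = 100)
(-168 - 1*(-94))*C = (-168 - 1*(-94))*100 = (-168 + 94)*100 = -74*100 = -7400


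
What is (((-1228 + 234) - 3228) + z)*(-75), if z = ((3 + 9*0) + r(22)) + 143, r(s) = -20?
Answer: 307200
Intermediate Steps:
z = 126 (z = ((3 + 9*0) - 20) + 143 = ((3 + 0) - 20) + 143 = (3 - 20) + 143 = -17 + 143 = 126)
(((-1228 + 234) - 3228) + z)*(-75) = (((-1228 + 234) - 3228) + 126)*(-75) = ((-994 - 3228) + 126)*(-75) = (-4222 + 126)*(-75) = -4096*(-75) = 307200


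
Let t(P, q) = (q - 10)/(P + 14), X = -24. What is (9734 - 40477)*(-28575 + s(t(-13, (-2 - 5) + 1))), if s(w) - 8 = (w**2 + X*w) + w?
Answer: 859051649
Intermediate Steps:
t(P, q) = (-10 + q)/(14 + P)
s(w) = 8 + w**2 - 23*w (s(w) = 8 + ((w**2 - 24*w) + w) = 8 + (w**2 - 23*w) = 8 + w**2 - 23*w)
(9734 - 40477)*(-28575 + s(t(-13, (-2 - 5) + 1))) = (9734 - 40477)*(-28575 + (8 + ((-10 + ((-2 - 5) + 1))/(14 - 13))**2 - 23*(-10 + ((-2 - 5) + 1))/(14 - 13))) = -30743*(-28575 + (8 + ((-10 + (-7 + 1))/1)**2 - 23*(-10 + (-7 + 1))/1)) = -30743*(-28575 + (8 + (1*(-10 - 6))**2 - 23*(-10 - 6))) = -30743*(-28575 + (8 + (1*(-16))**2 - 23*(-16))) = -30743*(-28575 + (8 + (-16)**2 - 23*(-16))) = -30743*(-28575 + (8 + 256 + 368)) = -30743*(-28575 + 632) = -30743*(-27943) = 859051649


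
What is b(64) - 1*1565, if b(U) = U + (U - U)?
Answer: -1501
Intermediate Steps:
b(U) = U (b(U) = U + 0 = U)
b(64) - 1*1565 = 64 - 1*1565 = 64 - 1565 = -1501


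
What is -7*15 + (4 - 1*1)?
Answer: -102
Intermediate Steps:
-7*15 + (4 - 1*1) = -105 + (4 - 1) = -105 + 3 = -102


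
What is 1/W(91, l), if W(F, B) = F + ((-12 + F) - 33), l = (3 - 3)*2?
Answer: 1/137 ≈ 0.0072993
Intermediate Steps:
l = 0 (l = 0*2 = 0)
W(F, B) = -45 + 2*F (W(F, B) = F + (-45 + F) = -45 + 2*F)
1/W(91, l) = 1/(-45 + 2*91) = 1/(-45 + 182) = 1/137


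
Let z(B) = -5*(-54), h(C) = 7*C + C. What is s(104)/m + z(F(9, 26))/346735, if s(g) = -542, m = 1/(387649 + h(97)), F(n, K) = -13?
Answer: -14599370793396/69347 ≈ -2.1053e+8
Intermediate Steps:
h(C) = 8*C
m = 1/388425 (m = 1/(387649 + 8*97) = 1/(387649 + 776) = 1/388425 ≈ 2.5745e-6)
z(B) = 270
s(104)/m + z(F(9, 26))/346735 = -542/1/388425 + 270/346735 = -542*388425 + 270*(1/346735) = -210526350 + 54/69347 = -14599370793396/69347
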